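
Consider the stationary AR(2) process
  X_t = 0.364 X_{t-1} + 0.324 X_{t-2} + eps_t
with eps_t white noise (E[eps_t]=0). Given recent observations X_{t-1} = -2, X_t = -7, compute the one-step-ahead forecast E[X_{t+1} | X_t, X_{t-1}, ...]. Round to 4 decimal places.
E[X_{t+1} \mid \mathcal F_t] = -3.1960

For an AR(p) model X_t = c + sum_i phi_i X_{t-i} + eps_t, the
one-step-ahead conditional mean is
  E[X_{t+1} | X_t, ...] = c + sum_i phi_i X_{t+1-i}.
Substitute known values:
  E[X_{t+1} | ...] = (0.364) * (-7) + (0.324) * (-2)
                   = -3.1960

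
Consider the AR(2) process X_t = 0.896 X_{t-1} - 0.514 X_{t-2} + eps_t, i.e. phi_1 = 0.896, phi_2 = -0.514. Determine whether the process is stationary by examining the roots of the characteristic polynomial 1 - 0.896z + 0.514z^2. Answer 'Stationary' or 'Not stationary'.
\text{Stationary}

The AR(p) characteristic polynomial is P(z) = 1 - 0.896z + 0.514z^2.
Stationarity requires all roots to lie outside the unit circle, i.e. |z| > 1 for every root.
Set 1 + (-0.896) z + (0.514) z^2 = 0, i.e. a z^2 + b z + c = 0 with a = 0.514, b = -0.896, c = 1.
Discriminant D = b^2 - 4ac = (-0.896)^2 - 4*(0.514)*1 = 0.802816 - (2.056) = -1.253184.
D < 0, so the roots are the complex-conjugate pair z = (-b +/- i sqrt(-D)) / (2a) = 0.8716 +/- 1.089i.
For a conjugate pair |z|^2 = z * conj(z) = (product of roots) = c/a = 1/(0.514) = 1.945525, so |z| = sqrt(1.945525) = 1.3948 for both roots.
Moduli of all roots: 1.3948, 1.3948.
All moduli strictly greater than 1? Yes.
Verdict: Stationary.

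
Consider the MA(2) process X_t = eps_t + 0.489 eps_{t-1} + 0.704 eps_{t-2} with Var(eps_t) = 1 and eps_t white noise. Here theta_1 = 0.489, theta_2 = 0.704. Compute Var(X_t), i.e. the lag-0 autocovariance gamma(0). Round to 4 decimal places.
\gamma(0) = 1.7347

For an MA(q) process X_t = eps_t + sum_i theta_i eps_{t-i} with
Var(eps_t) = sigma^2, the variance is
  gamma(0) = sigma^2 * (1 + sum_i theta_i^2).
  sum_i theta_i^2 = (0.489)^2 + (0.704)^2 = 0.239121 + 0.495616 = 0.734737.
  gamma(0) = 1 * (1 + 0.734737) = 1 * 1.734737 = 1.734737, which rounds to 1.7347.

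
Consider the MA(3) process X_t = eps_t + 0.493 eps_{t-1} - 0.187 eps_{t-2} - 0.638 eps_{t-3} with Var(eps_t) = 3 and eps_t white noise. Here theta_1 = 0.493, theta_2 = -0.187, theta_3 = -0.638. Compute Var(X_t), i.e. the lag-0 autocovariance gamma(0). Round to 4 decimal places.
\gamma(0) = 5.0552

For an MA(q) process X_t = eps_t + sum_i theta_i eps_{t-i} with
Var(eps_t) = sigma^2, the variance is
  gamma(0) = sigma^2 * (1 + sum_i theta_i^2).
  sum_i theta_i^2 = (0.493)^2 + (-0.187)^2 + (-0.638)^2 = 0.243049 + 0.034969 + 0.407044 = 0.685062.
  gamma(0) = 3 * (1 + 0.685062) = 3 * 1.685062 = 5.055186, which rounds to 5.0552.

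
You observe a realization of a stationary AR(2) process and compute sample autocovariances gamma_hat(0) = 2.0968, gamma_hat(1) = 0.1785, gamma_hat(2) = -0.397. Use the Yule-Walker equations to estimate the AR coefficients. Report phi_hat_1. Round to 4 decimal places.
\hat\phi_{1} = 0.1020

The Yule-Walker equations for an AR(p) process read, in matrix form,
  Gamma_p phi = r_p,   with   (Gamma_p)_{ij} = gamma(|i - j|),
                       (r_p)_i = gamma(i),   i,j = 1..p.
Substitute the sample gammas (Toeplitz matrix and right-hand side of size 2):
  Gamma_p = [[2.0968, 0.1785], [0.1785, 2.0968]]
  r_p     = [0.1785, -0.397]
Written out:
  2.0968 phi_1 + 0.1785 phi_2 = 0.1785
  0.1785 phi_1 + 2.0968 phi_2 = -0.397
Solve by Cramer's rule:
  det = gamma(0)^2 - gamma(1)^2 = (2.0968)^2 - (0.1785)^2 = 4.39657024 - 0.03186225 = 4.36470799
  phi_hat_1 = [gamma(1) gamma(0) - gamma(1) gamma(2)] / det = [(0.1785)(2.0968) - (0.1785)(-0.397)] / 4.36470799 = 0.4451433 / 4.36470799 = 0.102
  phi_hat_2 = [gamma(0) gamma(2) - gamma(1)^2] / det = [(2.0968)(-0.397) - (0.1785)^2] / 4.36470799 = -0.86429185 / 4.36470799 = -0.198
So phi_hat = [0.1020, -0.1980].
Therefore phi_hat_1 = 0.1020.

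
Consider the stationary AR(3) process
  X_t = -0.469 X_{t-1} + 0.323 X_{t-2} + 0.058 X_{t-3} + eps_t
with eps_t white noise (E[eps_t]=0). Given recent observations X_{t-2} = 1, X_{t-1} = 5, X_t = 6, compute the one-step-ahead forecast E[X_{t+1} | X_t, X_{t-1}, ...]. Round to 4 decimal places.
E[X_{t+1} \mid \mathcal F_t] = -1.1410

For an AR(p) model X_t = c + sum_i phi_i X_{t-i} + eps_t, the
one-step-ahead conditional mean is
  E[X_{t+1} | X_t, ...] = c + sum_i phi_i X_{t+1-i}.
Substitute known values:
  E[X_{t+1} | ...] = (-0.469) * (6) + (0.323) * (5) + (0.058) * (1)
                   = -1.1410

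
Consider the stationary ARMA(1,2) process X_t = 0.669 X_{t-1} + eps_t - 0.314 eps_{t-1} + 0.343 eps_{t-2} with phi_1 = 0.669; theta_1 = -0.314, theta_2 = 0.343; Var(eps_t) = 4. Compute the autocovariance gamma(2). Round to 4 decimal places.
\gamma(2) = 3.9654

Multiply the model equation by X_{t-k} and take expectations. With theta_0 = psi_0 = 1 and psi_j the MA(infinity) weights, this gives
  gamma(k) - sum_i phi_i gamma(k-i) = c_k,
  c_k = sigma^2 * sum_{j=k..q} theta_j psi_{j-k}   (c_k = 0 for k > q),
using gamma(-m) = gamma(m).
psi-weights needed (psi_j = theta_j + sum_i phi_i psi_{j-i}):
  psi_1 = theta_1 + phi_1 = -0.314 + (0.669) = 0.355
  psi_2 = theta_2 + phi_1 psi_1 = 0.343 + (0.669)(0.355) = 0.580495
Right-hand sides:
  c_0 = sigma^2 (1 + theta_1 psi_1 + theta_2 psi_2) = 4 * (1 + (-0.314)(0.355) + (0.343)(0.580495)) = 4 * 1.08764 = 4.350559
  c_1 = sigma^2 (theta_1 + theta_2 psi_1) = 4 * (-0.314 + (0.343)(0.355)) = -0.76894
  c_2 = sigma^2 theta_2 = 4 * (0.343) = 1.372
Equations for k = 0 and k = 1 (AR order 1):
  gamma(0) = phi_1 gamma(1) + c_0
  gamma(1) = phi_1 gamma(0) + c_1
Substituting the second into the first: gamma(0) (1 - phi_1^2) = c_0 + phi_1 c_1, so
  gamma(0) = (c_0 + phi_1 c_1) / (1 - phi_1^2) = (4.350559 + (0.669)(-0.76894)) / (1 - (0.669)^2) = 3.836138 / 0.552439 = 6.944003.
  gamma(1) = phi_1 gamma(0) + c_1 = (0.669)(6.944003) + (-0.76894) = 3.876598.
For k = 2: gamma(2) = phi_1 gamma(1) + c_2
  = (0.669)(3.876598) + (1.372) = 3.965444.
Therefore gamma(2) = 3.9654 (to 4 decimal places).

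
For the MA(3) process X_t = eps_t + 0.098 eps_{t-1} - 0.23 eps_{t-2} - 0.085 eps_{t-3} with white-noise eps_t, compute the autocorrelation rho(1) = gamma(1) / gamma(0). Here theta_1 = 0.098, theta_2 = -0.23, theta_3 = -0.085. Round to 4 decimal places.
\rho(1) = 0.0888

For an MA(q) process with theta_0 = 1, the autocovariance is
  gamma(k) = sigma^2 * sum_{i=0..q-k} theta_i * theta_{i+k},
and rho(k) = gamma(k) / gamma(0). Sigma^2 cancels.
  numerator   = (1)*(0.098) + (0.098)*(-0.23) + (-0.23)*(-0.085) = 0.09501.
  denominator = (1)^2 + (0.098)^2 + (-0.23)^2 + (-0.085)^2 = 1.069729.
  rho(1) = 0.09501 / 1.069729 = 0.0888.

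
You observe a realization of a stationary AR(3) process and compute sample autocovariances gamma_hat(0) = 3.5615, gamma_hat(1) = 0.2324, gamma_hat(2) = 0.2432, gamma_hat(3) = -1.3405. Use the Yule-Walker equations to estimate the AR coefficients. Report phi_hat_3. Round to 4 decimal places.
\hat\phi_{3} = -0.3880

The Yule-Walker equations for an AR(p) process read, in matrix form,
  Gamma_p phi = r_p,   with   (Gamma_p)_{ij} = gamma(|i - j|),
                       (r_p)_i = gamma(i),   i,j = 1..p.
Substitute the sample gammas (Toeplitz matrix and right-hand side of size 3):
  Gamma_p = [[3.5615, 0.2324, 0.2432], [0.2324, 3.5615, 0.2324], [0.2432, 0.2324, 3.5615]]
  r_p     = [0.2324, 0.2432, -1.3405]
Written out (R1..R3):
  (R1) 3.5615 phi_1 + 0.2324 phi_2 + 0.2432 phi_3 = 0.2324
  (R2) 0.2324 phi_1 + 3.5615 phi_2 + 0.2324 phi_3 = 0.2432
  (R3) 0.2432 phi_1 + 0.2324 phi_2 + 3.5615 phi_3 = -1.3405
Gaussian elimination:
  R2 <- R2 - (0.2324/3.5615) R1 = R2 - (0.065253) R1:  3.546335 phi_2 + 0.21653 phi_3 = 0.228035
  R3 <- R3 - (0.2432/3.5615) R1 = R3 - (0.068286) R1:  0.21653 phi_2 + 3.544893 phi_3 = -1.35637
  R3 <- R3 - (0.21653/3.546335) R2 = R3 - (0.061058) R2:  3.531672 phi_3 = -1.370293
Back-substitution:
  phi_hat_3 = -1.370293 / 3.531672 = -0.388001
  phi_hat_2 = (0.228035 - (0.21653)(-0.388001)) / 3.546335 = 0.087992
  phi_hat_1 = (0.2324 - (0.2324)(0.087992) - (0.2432)(-0.388001)) / 3.5615 = 0.086007
So phi_hat = [0.0860, 0.0880, -0.3880].
Therefore phi_hat_3 = -0.3880.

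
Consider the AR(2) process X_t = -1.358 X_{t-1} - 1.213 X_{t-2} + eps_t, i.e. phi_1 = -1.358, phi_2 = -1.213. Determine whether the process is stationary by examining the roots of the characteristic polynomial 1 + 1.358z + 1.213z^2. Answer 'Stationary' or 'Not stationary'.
\text{Not stationary}

The AR(p) characteristic polynomial is P(z) = 1 + 1.358z + 1.213z^2.
Stationarity requires all roots to lie outside the unit circle, i.e. |z| > 1 for every root.
Set 1 + (1.358) z + (1.213) z^2 = 0, i.e. a z^2 + b z + c = 0 with a = 1.213, b = 1.358, c = 1.
Discriminant D = b^2 - 4ac = (1.358)^2 - 4*(1.213)*1 = 1.844164 - (4.852) = -3.007836.
D < 0, so the roots are the complex-conjugate pair z = (-b +/- i sqrt(-D)) / (2a) = -0.5598 +/- 0.7149i.
For a conjugate pair |z|^2 = z * conj(z) = (product of roots) = c/a = 1/(1.213) = 0.824402, so |z| = sqrt(0.824402) = 0.908 for both roots.
Moduli of all roots: 0.9080, 0.9080.
All moduli strictly greater than 1? No.
Verdict: Not stationary.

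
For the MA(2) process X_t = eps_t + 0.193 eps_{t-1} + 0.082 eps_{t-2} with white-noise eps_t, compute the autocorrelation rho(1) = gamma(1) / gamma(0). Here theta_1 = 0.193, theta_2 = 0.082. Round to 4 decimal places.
\rho(1) = 0.2000

For an MA(q) process with theta_0 = 1, the autocovariance is
  gamma(k) = sigma^2 * sum_{i=0..q-k} theta_i * theta_{i+k},
and rho(k) = gamma(k) / gamma(0). Sigma^2 cancels.
  numerator   = (1)*(0.193) + (0.193)*(0.082) = 0.208826.
  denominator = (1)^2 + (0.193)^2 + (0.082)^2 = 1.043973.
  rho(1) = 0.208826 / 1.043973 = 0.2000.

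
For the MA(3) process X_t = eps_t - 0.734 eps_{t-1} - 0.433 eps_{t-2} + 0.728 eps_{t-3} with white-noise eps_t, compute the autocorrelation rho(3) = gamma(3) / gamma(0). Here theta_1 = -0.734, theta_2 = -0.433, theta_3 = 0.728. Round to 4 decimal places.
\rho(3) = 0.3227

For an MA(q) process with theta_0 = 1, the autocovariance is
  gamma(k) = sigma^2 * sum_{i=0..q-k} theta_i * theta_{i+k},
and rho(k) = gamma(k) / gamma(0). Sigma^2 cancels.
  numerator   = (1)*(0.728) = 0.728.
  denominator = (1)^2 + (-0.734)^2 + (-0.433)^2 + (0.728)^2 = 2.256229.
  rho(3) = 0.728 / 2.256229 = 0.3227.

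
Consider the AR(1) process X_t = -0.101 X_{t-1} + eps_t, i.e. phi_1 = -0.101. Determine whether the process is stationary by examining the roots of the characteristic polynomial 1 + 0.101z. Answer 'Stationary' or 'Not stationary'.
\text{Stationary}

The AR(p) characteristic polynomial is P(z) = 1 + 0.101z.
Stationarity requires all roots to lie outside the unit circle, i.e. |z| > 1 for every root.
This is linear in z: 1 + (0.101) z = 0  =>  z = -1/(0.101) = -9.90099,  |z| = 9.90099.
Moduli of all roots: 9.9010.
All moduli strictly greater than 1? Yes.
Verdict: Stationary.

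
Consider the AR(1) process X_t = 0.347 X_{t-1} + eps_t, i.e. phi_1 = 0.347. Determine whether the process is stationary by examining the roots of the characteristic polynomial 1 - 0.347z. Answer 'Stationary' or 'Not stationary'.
\text{Stationary}

The AR(p) characteristic polynomial is P(z) = 1 - 0.347z.
Stationarity requires all roots to lie outside the unit circle, i.e. |z| > 1 for every root.
This is linear in z: 1 + (-0.347) z = 0  =>  z = -1/(-0.347) = 2.881844,  |z| = 2.881844.
Moduli of all roots: 2.8818.
All moduli strictly greater than 1? Yes.
Verdict: Stationary.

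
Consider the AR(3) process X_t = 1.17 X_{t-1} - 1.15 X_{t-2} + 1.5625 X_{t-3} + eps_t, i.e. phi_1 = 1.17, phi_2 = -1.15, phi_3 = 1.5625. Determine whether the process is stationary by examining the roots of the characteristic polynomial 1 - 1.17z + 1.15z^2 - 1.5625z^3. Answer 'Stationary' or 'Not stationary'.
\text{Not stationary}

The AR(p) characteristic polynomial is P(z) = 1 - 1.17z + 1.15z^2 - 1.5625z^3.
Stationarity requires all roots to lie outside the unit circle, i.e. |z| > 1 for every root.
Degree 3: look for a simple real root z0 first, then factor out (1 - z/z0) and solve the remaining quadratic.
Testing z0 = 0.8: P(0.8) = 1 + (-1.17)(0.8) + (1.15)(0.8)^2 + (-1.5625)(0.8)^3
  = 1 + (-0.936) + (0.736) + (-0.8) = 0.  So z_0 = 0.8 is a root, |z_0| = 0.8.
Divide out the factor (1 - 1.25 z) = (1 - z/z0) (since 1/z0 = 1.25):
  P(z) = (1 - 1.25 z)(1 + (0.08) z + (1.25) z^2)
  [check: z-coef 0.08 - (1.25) = -1.17; z^2-coef 1.25 - (1.25)(0.08) = 1.15; z^3-coef -(1.25)(1.25) = -1.5625.]
Remaining roots from the quadratic factor 1 + (0.08) z + (1.25) z^2:
  Set 1 + (0.08) z + (1.25) z^2 = 0, i.e. a z^2 + b z + c = 0 with a = 1.25, b = 0.08, c = 1.
  Discriminant D = b^2 - 4ac = (0.08)^2 - 4*(1.25)*1 = 0.0064 - (5) = -4.9936.
  D < 0, so the roots are the complex-conjugate pair z = (-b +/- i sqrt(-D)) / (2a) = -0.032 +/- 0.8939i.
  For a conjugate pair |z|^2 = z * conj(z) = (product of roots) = c/a = 1/(1.25) = 0.8, so |z| = sqrt(0.8) = 0.8944 for both roots.
Moduli of all roots: 0.8000, 0.8944, 0.8944.
All moduli strictly greater than 1? No.
Verdict: Not stationary.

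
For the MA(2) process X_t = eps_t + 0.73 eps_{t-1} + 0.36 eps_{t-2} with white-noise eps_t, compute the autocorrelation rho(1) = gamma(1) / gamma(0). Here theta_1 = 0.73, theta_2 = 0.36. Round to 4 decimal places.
\rho(1) = 0.5972

For an MA(q) process with theta_0 = 1, the autocovariance is
  gamma(k) = sigma^2 * sum_{i=0..q-k} theta_i * theta_{i+k},
and rho(k) = gamma(k) / gamma(0). Sigma^2 cancels.
  numerator   = (1)*(0.73) + (0.73)*(0.36) = 0.9928.
  denominator = (1)^2 + (0.73)^2 + (0.36)^2 = 1.6625.
  rho(1) = 0.9928 / 1.6625 = 0.5972.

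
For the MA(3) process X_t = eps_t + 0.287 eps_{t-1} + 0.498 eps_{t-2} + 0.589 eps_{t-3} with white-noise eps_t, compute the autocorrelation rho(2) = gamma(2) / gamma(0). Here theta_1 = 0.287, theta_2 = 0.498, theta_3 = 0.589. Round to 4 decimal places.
\rho(2) = 0.3977

For an MA(q) process with theta_0 = 1, the autocovariance is
  gamma(k) = sigma^2 * sum_{i=0..q-k} theta_i * theta_{i+k},
and rho(k) = gamma(k) / gamma(0). Sigma^2 cancels.
  numerator   = (1)*(0.498) + (0.287)*(0.589) = 0.667043.
  denominator = (1)^2 + (0.287)^2 + (0.498)^2 + (0.589)^2 = 1.677294.
  rho(2) = 0.667043 / 1.677294 = 0.3977.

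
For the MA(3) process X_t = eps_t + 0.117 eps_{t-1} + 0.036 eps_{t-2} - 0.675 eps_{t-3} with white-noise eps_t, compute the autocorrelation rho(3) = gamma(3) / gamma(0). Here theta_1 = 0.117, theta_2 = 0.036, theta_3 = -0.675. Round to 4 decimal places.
\rho(3) = -0.4590

For an MA(q) process with theta_0 = 1, the autocovariance is
  gamma(k) = sigma^2 * sum_{i=0..q-k} theta_i * theta_{i+k},
and rho(k) = gamma(k) / gamma(0). Sigma^2 cancels.
  numerator   = (1)*(-0.675) = -0.675.
  denominator = (1)^2 + (0.117)^2 + (0.036)^2 + (-0.675)^2 = 1.47061.
  rho(3) = -0.675 / 1.47061 = -0.4590.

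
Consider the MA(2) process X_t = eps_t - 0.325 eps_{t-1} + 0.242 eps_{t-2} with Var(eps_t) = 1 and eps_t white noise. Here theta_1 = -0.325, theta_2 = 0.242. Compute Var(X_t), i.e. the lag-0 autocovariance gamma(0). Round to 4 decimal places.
\gamma(0) = 1.1642

For an MA(q) process X_t = eps_t + sum_i theta_i eps_{t-i} with
Var(eps_t) = sigma^2, the variance is
  gamma(0) = sigma^2 * (1 + sum_i theta_i^2).
  sum_i theta_i^2 = (-0.325)^2 + (0.242)^2 = 0.105625 + 0.058564 = 0.164189.
  gamma(0) = 1 * (1 + 0.164189) = 1 * 1.164189 = 1.164189, which rounds to 1.1642.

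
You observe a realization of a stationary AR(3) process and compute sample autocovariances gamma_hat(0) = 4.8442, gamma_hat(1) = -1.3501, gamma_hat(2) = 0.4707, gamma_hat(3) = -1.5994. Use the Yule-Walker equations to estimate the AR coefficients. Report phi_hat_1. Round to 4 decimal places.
\hat\phi_{1} = -0.2660

The Yule-Walker equations for an AR(p) process read, in matrix form,
  Gamma_p phi = r_p,   with   (Gamma_p)_{ij} = gamma(|i - j|),
                       (r_p)_i = gamma(i),   i,j = 1..p.
Substitute the sample gammas (Toeplitz matrix and right-hand side of size 3):
  Gamma_p = [[4.8442, -1.3501, 0.4707], [-1.3501, 4.8442, -1.3501], [0.4707, -1.3501, 4.8442]]
  r_p     = [-1.3501, 0.4707, -1.5994]
Written out (R1..R3):
  (R1) 4.8442 phi_1 - 1.3501 phi_2 + 0.4707 phi_3 = -1.3501
  (R2) -1.3501 phi_1 + 4.8442 phi_2 - 1.3501 phi_3 = 0.4707
  (R3) 0.4707 phi_1 - 1.3501 phi_2 + 4.8442 phi_3 = -1.5994
Gaussian elimination:
  R2 <- R2 - (-1.3501/4.8442) R1 = R2 - (-0.278704) R1:  4.467921 phi_2 - 1.218914 phi_3 = 0.094421
  R3 <- R3 - (0.4707/4.8442) R1 = R3 - (0.097168) R1:  -1.218914 phi_2 + 4.798463 phi_3 = -1.468214
  R3 <- R3 - (-1.218914/4.467921) R2 = R3 - (-0.272815) R2:  4.465926 phi_3 = -1.442454
Back-substitution:
  phi_hat_3 = -1.442454 / 4.465926 = -0.322991
  phi_hat_2 = (0.094421 - (-1.218914)(-0.322991)) / 4.467921 = -0.066984
  phi_hat_1 = (-1.3501 - (-1.3501)(-0.066984) - (0.4707)(-0.322991)) / 4.8442 = -0.265989
So phi_hat = [-0.2660, -0.0670, -0.3230].
Therefore phi_hat_1 = -0.2660.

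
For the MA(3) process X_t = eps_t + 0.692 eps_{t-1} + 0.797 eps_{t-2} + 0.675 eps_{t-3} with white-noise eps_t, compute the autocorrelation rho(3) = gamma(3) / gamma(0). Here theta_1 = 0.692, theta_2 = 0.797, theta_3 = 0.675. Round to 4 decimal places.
\rho(3) = 0.2627

For an MA(q) process with theta_0 = 1, the autocovariance is
  gamma(k) = sigma^2 * sum_{i=0..q-k} theta_i * theta_{i+k},
and rho(k) = gamma(k) / gamma(0). Sigma^2 cancels.
  numerator   = (1)*(0.675) = 0.675.
  denominator = (1)^2 + (0.692)^2 + (0.797)^2 + (0.675)^2 = 2.569698.
  rho(3) = 0.675 / 2.569698 = 0.2627.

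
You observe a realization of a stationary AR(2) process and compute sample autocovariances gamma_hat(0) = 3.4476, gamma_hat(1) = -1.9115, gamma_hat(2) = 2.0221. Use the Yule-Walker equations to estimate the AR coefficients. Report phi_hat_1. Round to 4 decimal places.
\hat\phi_{1} = -0.3310

The Yule-Walker equations for an AR(p) process read, in matrix form,
  Gamma_p phi = r_p,   with   (Gamma_p)_{ij} = gamma(|i - j|),
                       (r_p)_i = gamma(i),   i,j = 1..p.
Substitute the sample gammas (Toeplitz matrix and right-hand side of size 2):
  Gamma_p = [[3.4476, -1.9115], [-1.9115, 3.4476]]
  r_p     = [-1.9115, 2.0221]
Written out:
  3.4476 phi_1 - 1.9115 phi_2 = -1.9115
  -1.9115 phi_1 + 3.4476 phi_2 = 2.0221
Solve by Cramer's rule:
  det = gamma(0)^2 - gamma(1)^2 = (3.4476)^2 - (-1.9115)^2 = 11.88594576 - 3.65383225 = 8.23211351
  phi_hat_1 = [gamma(1) gamma(0) - gamma(1) gamma(2)] / det = [(-1.9115)(3.4476) - (-1.9115)(2.0221)] / 8.23211351 = -2.72484325 / 8.23211351 = -0.331
  phi_hat_2 = [gamma(0) gamma(2) - gamma(1)^2] / det = [(3.4476)(2.0221) - (-1.9115)^2] / 8.23211351 = 3.31755971 / 8.23211351 = 0.403
So phi_hat = [-0.3310, 0.4030].
Therefore phi_hat_1 = -0.3310.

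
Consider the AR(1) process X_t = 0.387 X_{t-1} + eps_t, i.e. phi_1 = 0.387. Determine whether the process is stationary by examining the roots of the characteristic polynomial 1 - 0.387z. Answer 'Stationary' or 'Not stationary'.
\text{Stationary}

The AR(p) characteristic polynomial is P(z) = 1 - 0.387z.
Stationarity requires all roots to lie outside the unit circle, i.e. |z| > 1 for every root.
This is linear in z: 1 + (-0.387) z = 0  =>  z = -1/(-0.387) = 2.583979,  |z| = 2.583979.
Moduli of all roots: 2.5840.
All moduli strictly greater than 1? Yes.
Verdict: Stationary.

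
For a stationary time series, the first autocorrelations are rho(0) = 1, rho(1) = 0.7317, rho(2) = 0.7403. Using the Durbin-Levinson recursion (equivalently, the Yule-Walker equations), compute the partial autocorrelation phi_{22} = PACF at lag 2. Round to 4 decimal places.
\phi_{22} = 0.4410

The PACF at lag k is phi_{kk}, the last component of the solution
to the Yule-Walker system G_k phi = r_k where
  (G_k)_{ij} = rho(|i - j|), (r_k)_i = rho(i), i,j = 1..k.
Equivalently, Durbin-Levinson gives phi_{kk} iteratively:
  phi_{11} = rho(1)
  phi_{kk} = [rho(k) - sum_{j=1..k-1} phi_{k-1,j} rho(k-j)]
            / [1 - sum_{j=1..k-1} phi_{k-1,j} rho(j)],
  phi_{k,j} = phi_{k-1,j} - phi_{kk} phi_{k-1,k-j},  j = 1..k-1.
Step k = 1:
  phi_11 = rho(1) = 0.7317.
Step k = 2:
  phi_22 = [rho(2) - phi_11 rho(1)] / [1 - phi_11 rho(1)] = [0.7403 - (0.7317)(0.7317)] / [1 - (0.7317)(0.7317)]
         = 0.20491511 / 0.46461511 = 0.441.
Therefore phi_{22} = 0.4410.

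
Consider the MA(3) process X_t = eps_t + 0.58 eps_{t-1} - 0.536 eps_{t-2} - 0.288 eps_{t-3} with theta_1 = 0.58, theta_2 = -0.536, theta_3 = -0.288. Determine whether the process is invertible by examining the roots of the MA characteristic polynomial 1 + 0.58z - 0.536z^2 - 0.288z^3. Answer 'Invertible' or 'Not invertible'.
\text{Invertible}

The MA(q) characteristic polynomial is P(z) = 1 + 0.58z - 0.536z^2 - 0.288z^3.
Invertibility requires all roots to lie outside the unit circle, i.e. |z| > 1 for every root.
Degree 3: look for a simple real root z0 first, then factor out (1 - z/z0) and solve the remaining quadratic.
Testing z0 = -1.25: P(-1.25) = 1 + (0.58)(-1.25) + (-0.536)(-1.25)^2 + (-0.288)(-1.25)^3
  = 1 + (-0.725) + (-0.8375) + (0.5625) = 0.  So z_0 = -1.25 is a root, |z_0| = 1.25.
Divide out the factor (1 + 0.8 z) = (1 - z/z0) (since 1/z0 = -0.8):
  P(z) = (1 + 0.8 z)(1 + (-0.22) z + (-0.36) z^2)
  [check: z-coef -0.22 - (-0.8) = 0.58; z^2-coef -0.36 - (-0.8)(-0.22) = -0.536; z^3-coef -(-0.8)(-0.36) = -0.288.]
Remaining roots from the quadratic factor 1 + (-0.22) z + (-0.36) z^2:
  Set 1 + (-0.22) z + (-0.36) z^2 = 0, i.e. a z^2 + b z + c = 0 with a = -0.36, b = -0.22, c = 1.
  Discriminant D = b^2 - 4ac = (-0.22)^2 - 4*(-0.36)*1 = 0.0484 - (-1.44) = 1.4884.
  D >= 0, so the roots are real: z = (-b +/- sqrt(D)) / (2a) = (0.22 +/- 1.22) / (-0.72).
    z_1 = (0.22 + 1.22) / (-0.72) = -2,   |z_1| = 2.
    z_2 = (0.22 - 1.22) / (-0.72) = 1.3889,   |z_2| = 1.3889.
Moduli of all roots: 1.2500, 2.0000, 1.3889.
All moduli strictly greater than 1? Yes.
Verdict: Invertible.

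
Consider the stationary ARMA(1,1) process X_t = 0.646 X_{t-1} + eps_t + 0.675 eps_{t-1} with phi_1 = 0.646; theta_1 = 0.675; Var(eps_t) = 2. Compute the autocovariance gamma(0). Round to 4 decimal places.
\gamma(0) = 7.9897

Multiply the model equation by X_{t-k} and take expectations. With theta_0 = psi_0 = 1 and psi_j the MA(infinity) weights, this gives
  gamma(k) - sum_i phi_i gamma(k-i) = c_k,
  c_k = sigma^2 * sum_{j=k..q} theta_j psi_{j-k}   (c_k = 0 for k > q),
using gamma(-m) = gamma(m).
psi-weights needed (psi_j = theta_j + sum_i phi_i psi_{j-i}):
  psi_1 = theta_1 + phi_1 = 0.675 + (0.646) = 1.321
Right-hand sides:
  c_0 = sigma^2 (1 + theta_1 psi_1) = 2 * (1 + (0.675)(1.321)) = 2 * 1.891675 = 3.78335
  c_1 = sigma^2 theta_1 = 2 * (0.675) = 1.35
  c_2 = 0
Equations for k = 0 and k = 1 (AR order 1):
  gamma(0) = phi_1 gamma(1) + c_0
  gamma(1) = phi_1 gamma(0) + c_1
Substituting the second into the first: gamma(0) (1 - phi_1^2) = c_0 + phi_1 c_1, so
  gamma(0) = (c_0 + phi_1 c_1) / (1 - phi_1^2) = (3.78335 + (0.646)(1.35)) / (1 - (0.646)^2) = 4.65545 / 0.582684 = 7.989665.
Therefore gamma(0) = 7.9897 (to 4 decimal places).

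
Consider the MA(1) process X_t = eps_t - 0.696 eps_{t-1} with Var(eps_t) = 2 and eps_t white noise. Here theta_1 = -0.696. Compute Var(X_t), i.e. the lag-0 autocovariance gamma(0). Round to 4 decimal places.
\gamma(0) = 2.9688

For an MA(q) process X_t = eps_t + sum_i theta_i eps_{t-i} with
Var(eps_t) = sigma^2, the variance is
  gamma(0) = sigma^2 * (1 + sum_i theta_i^2).
  sum_i theta_i^2 = (-0.696)^2 = 0.484416.
  gamma(0) = 2 * (1 + 0.484416) = 2 * 1.484416 = 2.968832, which rounds to 2.9688.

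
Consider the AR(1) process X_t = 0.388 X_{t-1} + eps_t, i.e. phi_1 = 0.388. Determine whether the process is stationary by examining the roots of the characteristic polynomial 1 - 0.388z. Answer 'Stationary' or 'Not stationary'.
\text{Stationary}

The AR(p) characteristic polynomial is P(z) = 1 - 0.388z.
Stationarity requires all roots to lie outside the unit circle, i.e. |z| > 1 for every root.
This is linear in z: 1 + (-0.388) z = 0  =>  z = -1/(-0.388) = 2.57732,  |z| = 2.57732.
Moduli of all roots: 2.5773.
All moduli strictly greater than 1? Yes.
Verdict: Stationary.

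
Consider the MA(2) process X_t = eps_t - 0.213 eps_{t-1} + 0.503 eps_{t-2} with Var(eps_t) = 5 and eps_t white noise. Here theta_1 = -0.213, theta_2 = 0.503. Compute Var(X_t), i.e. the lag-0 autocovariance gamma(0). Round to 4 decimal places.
\gamma(0) = 6.4919

For an MA(q) process X_t = eps_t + sum_i theta_i eps_{t-i} with
Var(eps_t) = sigma^2, the variance is
  gamma(0) = sigma^2 * (1 + sum_i theta_i^2).
  sum_i theta_i^2 = (-0.213)^2 + (0.503)^2 = 0.045369 + 0.253009 = 0.298378.
  gamma(0) = 5 * (1 + 0.298378) = 5 * 1.298378 = 6.49189, which rounds to 6.4919.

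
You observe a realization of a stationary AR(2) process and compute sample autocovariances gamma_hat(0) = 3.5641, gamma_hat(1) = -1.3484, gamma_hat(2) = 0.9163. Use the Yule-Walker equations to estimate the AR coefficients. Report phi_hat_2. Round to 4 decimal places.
\hat\phi_{2} = 0.1330

The Yule-Walker equations for an AR(p) process read, in matrix form,
  Gamma_p phi = r_p,   with   (Gamma_p)_{ij} = gamma(|i - j|),
                       (r_p)_i = gamma(i),   i,j = 1..p.
Substitute the sample gammas (Toeplitz matrix and right-hand side of size 2):
  Gamma_p = [[3.5641, -1.3484], [-1.3484, 3.5641]]
  r_p     = [-1.3484, 0.9163]
Written out:
  3.5641 phi_1 - 1.3484 phi_2 = -1.3484
  -1.3484 phi_1 + 3.5641 phi_2 = 0.9163
Solve by Cramer's rule:
  det = gamma(0)^2 - gamma(1)^2 = (3.5641)^2 - (-1.3484)^2 = 12.70280881 - 1.81818256 = 10.88462625
  phi_hat_1 = [gamma(1) gamma(0) - gamma(1) gamma(2)] / det = [(-1.3484)(3.5641) - (-1.3484)(0.9163)] / 10.88462625 = -3.57029352 / 10.88462625 = -0.328
  phi_hat_2 = [gamma(0) gamma(2) - gamma(1)^2] / det = [(3.5641)(0.9163) - (-1.3484)^2] / 10.88462625 = 1.44760227 / 10.88462625 = 0.133
So phi_hat = [-0.3280, 0.1330].
Therefore phi_hat_2 = 0.1330.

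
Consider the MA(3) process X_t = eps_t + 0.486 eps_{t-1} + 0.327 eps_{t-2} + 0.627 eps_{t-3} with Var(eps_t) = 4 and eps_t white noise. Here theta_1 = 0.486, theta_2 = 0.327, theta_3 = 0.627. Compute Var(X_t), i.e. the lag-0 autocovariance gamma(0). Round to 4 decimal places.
\gamma(0) = 6.9450

For an MA(q) process X_t = eps_t + sum_i theta_i eps_{t-i} with
Var(eps_t) = sigma^2, the variance is
  gamma(0) = sigma^2 * (1 + sum_i theta_i^2).
  sum_i theta_i^2 = (0.486)^2 + (0.327)^2 + (0.627)^2 = 0.236196 + 0.106929 + 0.393129 = 0.736254.
  gamma(0) = 4 * (1 + 0.736254) = 4 * 1.736254 = 6.945016, which rounds to 6.9450.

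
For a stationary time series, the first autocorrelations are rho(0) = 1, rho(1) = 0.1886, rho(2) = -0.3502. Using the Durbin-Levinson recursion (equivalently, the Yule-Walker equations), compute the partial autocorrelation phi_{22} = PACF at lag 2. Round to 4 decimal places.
\phi_{22} = -0.4000

The PACF at lag k is phi_{kk}, the last component of the solution
to the Yule-Walker system G_k phi = r_k where
  (G_k)_{ij} = rho(|i - j|), (r_k)_i = rho(i), i,j = 1..k.
Equivalently, Durbin-Levinson gives phi_{kk} iteratively:
  phi_{11} = rho(1)
  phi_{kk} = [rho(k) - sum_{j=1..k-1} phi_{k-1,j} rho(k-j)]
            / [1 - sum_{j=1..k-1} phi_{k-1,j} rho(j)],
  phi_{k,j} = phi_{k-1,j} - phi_{kk} phi_{k-1,k-j},  j = 1..k-1.
Step k = 1:
  phi_11 = rho(1) = 0.1886.
Step k = 2:
  phi_22 = [rho(2) - phi_11 rho(1)] / [1 - phi_11 rho(1)] = [-0.3502 - (0.1886)(0.1886)] / [1 - (0.1886)(0.1886)]
         = -0.38576996 / 0.96443004 = -0.4.
Therefore phi_{22} = -0.4000.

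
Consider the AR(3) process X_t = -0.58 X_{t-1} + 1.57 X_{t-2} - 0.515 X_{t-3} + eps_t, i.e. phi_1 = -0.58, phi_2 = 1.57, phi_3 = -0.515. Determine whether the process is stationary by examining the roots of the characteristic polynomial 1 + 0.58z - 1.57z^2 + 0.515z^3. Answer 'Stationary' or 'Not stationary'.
\text{Not stationary}

The AR(p) characteristic polynomial is P(z) = 1 + 0.58z - 1.57z^2 + 0.515z^3.
Stationarity requires all roots to lie outside the unit circle, i.e. |z| > 1 for every root.
Degree 3: look for a simple real root z0 first, then factor out (1 - z/z0) and solve the remaining quadratic.
Testing z0 = 2: P(2) = 1 + (0.58)(2) + (-1.57)(2)^2 + (0.515)(2)^3
  = 1 + (1.16) + (-6.28) + (4.12) = 0.  So z_0 = 2 is a root, |z_0| = 2.
Divide out the factor (1 - 0.5 z) = (1 - z/z0) (since 1/z0 = 0.5):
  P(z) = (1 - 0.5 z)(1 + (1.08) z + (-1.03) z^2)
  [check: z-coef 1.08 - (0.5) = 0.58; z^2-coef -1.03 - (0.5)(1.08) = -1.57; z^3-coef -(0.5)(-1.03) = 0.515.]
Remaining roots from the quadratic factor 1 + (1.08) z + (-1.03) z^2:
  Set 1 + (1.08) z + (-1.03) z^2 = 0, i.e. a z^2 + b z + c = 0 with a = -1.03, b = 1.08, c = 1.
  Discriminant D = b^2 - 4ac = (1.08)^2 - 4*(-1.03)*1 = 1.1664 - (-4.12) = 5.2864.
  D >= 0, so the roots are real: z = (-b +/- sqrt(D)) / (2a) = (-1.08 +/- 2.299217) / (-2.06).
    z_1 = (-1.08 + 2.299217) / (-2.06) = -0.5919,   |z_1| = 0.5919.
    z_2 = (-1.08 - 2.299217) / (-2.06) = 1.6404,   |z_2| = 1.6404.
Moduli of all roots: 2.0000, 0.5919, 1.6404.
All moduli strictly greater than 1? No.
Verdict: Not stationary.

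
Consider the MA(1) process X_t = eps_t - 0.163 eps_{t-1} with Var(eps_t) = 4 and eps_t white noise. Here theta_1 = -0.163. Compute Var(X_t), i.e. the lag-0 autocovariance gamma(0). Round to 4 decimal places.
\gamma(0) = 4.1063

For an MA(q) process X_t = eps_t + sum_i theta_i eps_{t-i} with
Var(eps_t) = sigma^2, the variance is
  gamma(0) = sigma^2 * (1 + sum_i theta_i^2).
  sum_i theta_i^2 = (-0.163)^2 = 0.026569.
  gamma(0) = 4 * (1 + 0.026569) = 4 * 1.026569 = 4.106276, which rounds to 4.1063.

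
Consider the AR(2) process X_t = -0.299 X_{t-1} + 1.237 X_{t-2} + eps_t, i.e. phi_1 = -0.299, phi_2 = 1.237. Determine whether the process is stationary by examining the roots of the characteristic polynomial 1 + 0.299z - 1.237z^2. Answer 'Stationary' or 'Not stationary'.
\text{Not stationary}

The AR(p) characteristic polynomial is P(z) = 1 + 0.299z - 1.237z^2.
Stationarity requires all roots to lie outside the unit circle, i.e. |z| > 1 for every root.
Set 1 + (0.299) z + (-1.237) z^2 = 0, i.e. a z^2 + b z + c = 0 with a = -1.237, b = 0.299, c = 1.
Discriminant D = b^2 - 4ac = (0.299)^2 - 4*(-1.237)*1 = 0.089401 - (-4.948) = 5.037401.
D >= 0, so the roots are real: z = (-b +/- sqrt(D)) / (2a) = (-0.299 +/- 2.244416) / (-2.474).
  z_1 = (-0.299 + 2.244416) / (-2.474) = -0.7863,   |z_1| = 0.7863.
  z_2 = (-0.299 - 2.244416) / (-2.474) = 1.0281,   |z_2| = 1.0281.
Moduli of all roots: 0.7863, 1.0281.
All moduli strictly greater than 1? No.
Verdict: Not stationary.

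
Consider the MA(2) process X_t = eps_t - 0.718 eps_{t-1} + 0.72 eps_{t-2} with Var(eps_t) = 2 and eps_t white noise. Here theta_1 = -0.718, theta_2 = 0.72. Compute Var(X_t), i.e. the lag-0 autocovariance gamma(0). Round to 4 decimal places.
\gamma(0) = 4.0678

For an MA(q) process X_t = eps_t + sum_i theta_i eps_{t-i} with
Var(eps_t) = sigma^2, the variance is
  gamma(0) = sigma^2 * (1 + sum_i theta_i^2).
  sum_i theta_i^2 = (-0.718)^2 + (0.72)^2 = 0.515524 + 0.5184 = 1.033924.
  gamma(0) = 2 * (1 + 1.033924) = 2 * 2.033924 = 4.067848, which rounds to 4.0678.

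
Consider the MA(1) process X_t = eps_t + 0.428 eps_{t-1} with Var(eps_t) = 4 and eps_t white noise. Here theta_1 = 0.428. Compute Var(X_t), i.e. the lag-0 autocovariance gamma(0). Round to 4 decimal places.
\gamma(0) = 4.7327

For an MA(q) process X_t = eps_t + sum_i theta_i eps_{t-i} with
Var(eps_t) = sigma^2, the variance is
  gamma(0) = sigma^2 * (1 + sum_i theta_i^2).
  sum_i theta_i^2 = (0.428)^2 = 0.183184.
  gamma(0) = 4 * (1 + 0.183184) = 4 * 1.183184 = 4.732736, which rounds to 4.7327.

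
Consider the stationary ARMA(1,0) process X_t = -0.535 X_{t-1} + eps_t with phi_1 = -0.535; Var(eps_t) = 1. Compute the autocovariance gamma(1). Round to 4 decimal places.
\gamma(1) = -0.7495

Multiply the model equation by X_{t-k} and take expectations. With theta_0 = psi_0 = 1 and psi_j the MA(infinity) weights, this gives
  gamma(k) - sum_i phi_i gamma(k-i) = c_k,
  c_k = sigma^2 * sum_{j=k..q} theta_j psi_{j-k}   (c_k = 0 for k > q),
using gamma(-m) = gamma(m).
Pure AR (q = 0): c_0 = sigma^2 = 1, c_k = 0 for k >= 1.
Equations for k = 0 and k = 1 (AR order 1):
  gamma(0) = phi_1 gamma(1) + c_0
  gamma(1) = phi_1 gamma(0) + c_1
Substituting the second into the first: gamma(0) (1 - phi_1^2) = c_0 + phi_1 c_1, so
  gamma(0) = c_0 / (1 - phi_1^2) = 1 / (1 - (-0.535)^2) = 1 / 0.713775 = 1.401002.
  gamma(1) = phi_1 gamma(0) = (-0.535)(1.401002) = -0.749536.
Therefore gamma(1) = -0.7495 (to 4 decimal places).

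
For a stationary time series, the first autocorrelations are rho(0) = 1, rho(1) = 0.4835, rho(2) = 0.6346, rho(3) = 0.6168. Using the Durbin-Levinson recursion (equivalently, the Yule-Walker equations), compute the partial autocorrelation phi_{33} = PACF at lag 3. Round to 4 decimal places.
\phi_{33} = 0.3909

The PACF at lag k is phi_{kk}, the last component of the solution
to the Yule-Walker system G_k phi = r_k where
  (G_k)_{ij} = rho(|i - j|), (r_k)_i = rho(i), i,j = 1..k.
Equivalently, Durbin-Levinson gives phi_{kk} iteratively:
  phi_{11} = rho(1)
  phi_{kk} = [rho(k) - sum_{j=1..k-1} phi_{k-1,j} rho(k-j)]
            / [1 - sum_{j=1..k-1} phi_{k-1,j} rho(j)],
  phi_{k,j} = phi_{k-1,j} - phi_{kk} phi_{k-1,k-j},  j = 1..k-1.
Step k = 1:
  phi_11 = rho(1) = 0.4835.
Step k = 2:
  phi_22 = [rho(2) - phi_11 rho(1)] / [1 - phi_11 rho(1)] = [0.6346 - (0.4835)(0.4835)] / [1 - (0.4835)(0.4835)]
         = 0.40082775 / 0.76622775 = 0.523118.
  Update: phi_21 = phi_11 - phi_22 phi_11 = 0.4835 - (0.523118)(0.4835) = 0.230572.
Step k = 3:
  phi_33 = [rho(3) - phi_21 rho(2) - phi_22 rho(1)] / [1 - phi_21 rho(1) - phi_22 rho(2)]
    numerator   = 0.6168 - (0.230572)(0.6346) - (0.523118)(0.4835) = 0.21755112
    denominator = 1 - (0.230572)(0.4835) - (0.523118)(0.6346) = 0.55654742
  phi_33 = 0.21755112 / 0.55654742 = 0.3909.
Therefore phi_{33} = 0.3909.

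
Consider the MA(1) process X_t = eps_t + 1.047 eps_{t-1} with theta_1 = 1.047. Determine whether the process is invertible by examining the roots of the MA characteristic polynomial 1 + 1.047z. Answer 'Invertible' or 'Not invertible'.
\text{Not invertible}

The MA(q) characteristic polynomial is P(z) = 1 + 1.047z.
Invertibility requires all roots to lie outside the unit circle, i.e. |z| > 1 for every root.
This is linear in z: 1 + (1.047) z = 0  =>  z = -1/(1.047) = -0.95511,  |z| = 0.95511.
Moduli of all roots: 0.9551.
All moduli strictly greater than 1? No.
Verdict: Not invertible.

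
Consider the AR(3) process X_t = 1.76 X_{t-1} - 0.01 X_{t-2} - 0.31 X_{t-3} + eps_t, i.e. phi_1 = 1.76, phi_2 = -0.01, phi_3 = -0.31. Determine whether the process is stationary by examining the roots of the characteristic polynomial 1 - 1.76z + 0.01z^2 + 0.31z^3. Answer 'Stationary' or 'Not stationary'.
\text{Not stationary}

The AR(p) characteristic polynomial is P(z) = 1 - 1.76z + 0.01z^2 + 0.31z^3.
Stationarity requires all roots to lie outside the unit circle, i.e. |z| > 1 for every root.
Degree 3: look for a simple real root z0 first, then factor out (1 - z/z0) and solve the remaining quadratic.
Testing z0 = 2: P(2) = 1 + (-1.76)(2) + (0.01)(2)^2 + (0.31)(2)^3
  = 1 + (-3.52) + (0.04) + (2.48) = 0.  So z_0 = 2 is a root, |z_0| = 2.
Divide out the factor (1 - 0.5 z) = (1 - z/z0) (since 1/z0 = 0.5):
  P(z) = (1 - 0.5 z)(1 + (-1.26) z + (-0.62) z^2)
  [check: z-coef -1.26 - (0.5) = -1.76; z^2-coef -0.62 - (0.5)(-1.26) = 0.01; z^3-coef -(0.5)(-0.62) = 0.31.]
Remaining roots from the quadratic factor 1 + (-1.26) z + (-0.62) z^2:
  Set 1 + (-1.26) z + (-0.62) z^2 = 0, i.e. a z^2 + b z + c = 0 with a = -0.62, b = -1.26, c = 1.
  Discriminant D = b^2 - 4ac = (-1.26)^2 - 4*(-0.62)*1 = 1.5876 - (-2.48) = 4.0676.
  D >= 0, so the roots are real: z = (-b +/- sqrt(D)) / (2a) = (1.26 +/- 2.016829) / (-1.24).
    z_1 = (1.26 + 2.016829) / (-1.24) = -2.6426,   |z_1| = 2.6426.
    z_2 = (1.26 - 2.016829) / (-1.24) = 0.6103,   |z_2| = 0.6103.
Moduli of all roots: 2.0000, 2.6426, 0.6103.
All moduli strictly greater than 1? No.
Verdict: Not stationary.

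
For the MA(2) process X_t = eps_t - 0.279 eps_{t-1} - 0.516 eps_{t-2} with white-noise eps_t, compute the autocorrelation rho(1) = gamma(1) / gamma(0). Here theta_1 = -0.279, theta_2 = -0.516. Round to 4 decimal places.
\rho(1) = -0.1005

For an MA(q) process with theta_0 = 1, the autocovariance is
  gamma(k) = sigma^2 * sum_{i=0..q-k} theta_i * theta_{i+k},
and rho(k) = gamma(k) / gamma(0). Sigma^2 cancels.
  numerator   = (1)*(-0.279) + (-0.279)*(-0.516) = -0.135036.
  denominator = (1)^2 + (-0.279)^2 + (-0.516)^2 = 1.344097.
  rho(1) = -0.135036 / 1.344097 = -0.1005.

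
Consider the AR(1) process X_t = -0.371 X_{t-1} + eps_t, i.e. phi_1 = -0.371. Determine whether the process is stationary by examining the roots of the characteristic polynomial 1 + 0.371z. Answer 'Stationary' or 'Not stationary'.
\text{Stationary}

The AR(p) characteristic polynomial is P(z) = 1 + 0.371z.
Stationarity requires all roots to lie outside the unit circle, i.e. |z| > 1 for every root.
This is linear in z: 1 + (0.371) z = 0  =>  z = -1/(0.371) = -2.695418,  |z| = 2.695418.
Moduli of all roots: 2.6954.
All moduli strictly greater than 1? Yes.
Verdict: Stationary.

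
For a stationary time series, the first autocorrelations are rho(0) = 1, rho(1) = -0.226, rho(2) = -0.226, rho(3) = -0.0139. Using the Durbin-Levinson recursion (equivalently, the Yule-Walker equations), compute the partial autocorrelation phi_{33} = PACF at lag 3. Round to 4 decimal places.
\phi_{33} = -0.1681

The PACF at lag k is phi_{kk}, the last component of the solution
to the Yule-Walker system G_k phi = r_k where
  (G_k)_{ij} = rho(|i - j|), (r_k)_i = rho(i), i,j = 1..k.
Equivalently, Durbin-Levinson gives phi_{kk} iteratively:
  phi_{11} = rho(1)
  phi_{kk} = [rho(k) - sum_{j=1..k-1} phi_{k-1,j} rho(k-j)]
            / [1 - sum_{j=1..k-1} phi_{k-1,j} rho(j)],
  phi_{k,j} = phi_{k-1,j} - phi_{kk} phi_{k-1,k-j},  j = 1..k-1.
Step k = 1:
  phi_11 = rho(1) = -0.226.
Step k = 2:
  phi_22 = [rho(2) - phi_11 rho(1)] / [1 - phi_11 rho(1)] = [-0.226 - (-0.226)(-0.226)] / [1 - (-0.226)(-0.226)]
         = -0.277076 / 0.948924 = -0.29199.
  Update: phi_21 = phi_11 - phi_22 phi_11 = -0.226 - (-0.29199)(-0.226) = -0.29199.
Step k = 3:
  phi_33 = [rho(3) - phi_21 rho(2) - phi_22 rho(1)] / [1 - phi_21 rho(1) - phi_22 rho(2)]
    numerator   = -0.0139 - (-0.29199)(-0.226) - (-0.29199)(-0.226) = -0.14587933
    denominator = 1 - (-0.29199)(-0.226) - (-0.29199)(-0.226) = 0.86802067
  phi_33 = -0.14587933 / 0.86802067 = -0.1681.
Therefore phi_{33} = -0.1681.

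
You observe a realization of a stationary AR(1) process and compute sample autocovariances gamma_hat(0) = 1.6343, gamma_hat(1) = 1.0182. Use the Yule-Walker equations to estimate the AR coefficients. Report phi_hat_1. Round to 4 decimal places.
\hat\phi_{1} = 0.6230

The Yule-Walker equations for an AR(p) process read, in matrix form,
  Gamma_p phi = r_p,   with   (Gamma_p)_{ij} = gamma(|i - j|),
                       (r_p)_i = gamma(i),   i,j = 1..p.
Substitute the sample gammas (Toeplitz matrix and right-hand side of size 1):
  Gamma_p = [[1.6343]]
  r_p     = [1.0182]
With p = 1 this is the single equation gamma(0) phi_1 = gamma(1):
  phi_hat_1 = gamma(1) / gamma(0) = 1.0182 / 1.6343 = 0.6230.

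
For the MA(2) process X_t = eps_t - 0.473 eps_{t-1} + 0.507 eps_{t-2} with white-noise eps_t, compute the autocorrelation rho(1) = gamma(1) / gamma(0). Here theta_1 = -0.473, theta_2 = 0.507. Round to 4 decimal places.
\rho(1) = -0.4814

For an MA(q) process with theta_0 = 1, the autocovariance is
  gamma(k) = sigma^2 * sum_{i=0..q-k} theta_i * theta_{i+k},
and rho(k) = gamma(k) / gamma(0). Sigma^2 cancels.
  numerator   = (1)*(-0.473) + (-0.473)*(0.507) = -0.712811.
  denominator = (1)^2 + (-0.473)^2 + (0.507)^2 = 1.480778.
  rho(1) = -0.712811 / 1.480778 = -0.4814.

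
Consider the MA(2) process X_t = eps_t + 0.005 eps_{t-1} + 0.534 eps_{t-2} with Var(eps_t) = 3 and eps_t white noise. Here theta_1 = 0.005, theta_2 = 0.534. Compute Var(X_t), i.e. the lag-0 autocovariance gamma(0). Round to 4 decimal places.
\gamma(0) = 3.8555

For an MA(q) process X_t = eps_t + sum_i theta_i eps_{t-i} with
Var(eps_t) = sigma^2, the variance is
  gamma(0) = sigma^2 * (1 + sum_i theta_i^2).
  sum_i theta_i^2 = (0.005)^2 + (0.534)^2 = 0.000025 + 0.285156 = 0.285181.
  gamma(0) = 3 * (1 + 0.285181) = 3 * 1.285181 = 3.855543, which rounds to 3.8555.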